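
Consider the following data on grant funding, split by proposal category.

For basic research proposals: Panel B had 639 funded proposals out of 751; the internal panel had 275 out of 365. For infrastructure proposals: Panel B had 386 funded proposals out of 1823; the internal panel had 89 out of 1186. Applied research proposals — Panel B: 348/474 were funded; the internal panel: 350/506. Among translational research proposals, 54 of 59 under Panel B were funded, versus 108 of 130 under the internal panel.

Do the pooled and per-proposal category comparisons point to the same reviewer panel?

Basic research: Panel B 639/751 = 85.1%, the internal panel 275/365 = 75.3% → Panel B
Infrastructure: Panel B 386/1823 = 21.2%, the internal panel 89/1186 = 7.5% → Panel B
Applied research: Panel B 348/474 = 73.4%, the internal panel 350/506 = 69.2% → Panel B
Translational research: Panel B 54/59 = 91.5%, the internal panel 108/130 = 83.1% → Panel B
Overall: Panel B 1427/3107 = 45.9%, the internal panel 822/2187 = 37.6% → Panel B
Panel B wins overall and in every proposal group — no reversal.

Yes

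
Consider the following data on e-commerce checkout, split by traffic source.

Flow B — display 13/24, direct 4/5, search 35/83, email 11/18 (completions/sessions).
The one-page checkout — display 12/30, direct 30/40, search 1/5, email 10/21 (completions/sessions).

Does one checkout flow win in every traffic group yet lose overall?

Display: Flow B 13/24 = 54.2%, the one-page checkout 12/30 = 40.0% → Flow B
Direct: Flow B 4/5 = 80.0%, the one-page checkout 30/40 = 75.0% → Flow B
Search: Flow B 35/83 = 42.2%, the one-page checkout 1/5 = 20.0% → Flow B
Email: Flow B 11/18 = 61.1%, the one-page checkout 10/21 = 47.6% → Flow B
Overall: Flow B 63/130 = 48.5%, the one-page checkout 53/96 = 55.2% → the one-page checkout
Flow B wins each traffic group but the one-page checkout wins overall — the comparison reverses. Flow B's sessions skew toward search, which has a lower base rate.

Yes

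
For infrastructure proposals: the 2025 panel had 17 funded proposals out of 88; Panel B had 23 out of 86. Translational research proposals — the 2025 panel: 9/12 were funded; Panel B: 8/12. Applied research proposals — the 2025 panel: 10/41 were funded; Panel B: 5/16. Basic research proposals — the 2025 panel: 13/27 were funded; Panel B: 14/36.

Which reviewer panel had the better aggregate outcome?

Panel B

Infrastructure: the 2025 panel 17/88 = 19.3%, Panel B 23/86 = 26.7% → Panel B
Translational research: the 2025 panel 9/12 = 75.0%, Panel B 8/12 = 66.7% → the 2025 panel
Applied research: the 2025 panel 10/41 = 24.4%, Panel B 5/16 = 31.2% → Panel B
Basic research: the 2025 panel 13/27 = 48.1%, Panel B 14/36 = 38.9% → the 2025 panel
Overall: the 2025 panel 49/168 = 29.2%, Panel B 50/150 = 33.3% → Panel B
(Neither sweeps every proposal group, but Panel B has the higher pooled rate.)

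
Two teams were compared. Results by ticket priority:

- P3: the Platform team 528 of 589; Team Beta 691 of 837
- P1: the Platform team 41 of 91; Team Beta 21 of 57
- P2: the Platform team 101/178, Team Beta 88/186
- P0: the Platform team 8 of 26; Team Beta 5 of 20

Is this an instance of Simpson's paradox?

P3: the Platform team 528/589 = 89.6%, Team Beta 691/837 = 82.6% → the Platform team
P1: the Platform team 41/91 = 45.1%, Team Beta 21/57 = 36.8% → the Platform team
P2: the Platform team 101/178 = 56.7%, Team Beta 88/186 = 47.3% → the Platform team
P0: the Platform team 8/26 = 30.8%, Team Beta 5/20 = 25.0% → the Platform team
Overall: the Platform team 678/884 = 76.7%, Team Beta 805/1100 = 73.2% → the Platform team
The Platform team wins overall and in every ticket group — no reversal.

No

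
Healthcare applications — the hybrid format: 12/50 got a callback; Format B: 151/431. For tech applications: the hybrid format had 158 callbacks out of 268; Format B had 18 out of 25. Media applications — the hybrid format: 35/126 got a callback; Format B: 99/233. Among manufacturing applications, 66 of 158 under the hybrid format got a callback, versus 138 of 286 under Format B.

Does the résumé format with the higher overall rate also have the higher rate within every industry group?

No

Healthcare: the hybrid format 12/50 = 24.0%, Format B 151/431 = 35.0% → Format B
Tech: the hybrid format 158/268 = 59.0%, Format B 18/25 = 72.0% → Format B
Media: the hybrid format 35/126 = 27.8%, Format B 99/233 = 42.5% → Format B
Manufacturing: the hybrid format 66/158 = 41.8%, Format B 138/286 = 48.3% → Format B
Overall: the hybrid format 271/602 = 45.0%, Format B 406/975 = 41.6% → the hybrid format
Format B wins each industry group but the hybrid format wins overall — the comparison reverses. Format B's applications skew toward healthcare, which has a lower base rate.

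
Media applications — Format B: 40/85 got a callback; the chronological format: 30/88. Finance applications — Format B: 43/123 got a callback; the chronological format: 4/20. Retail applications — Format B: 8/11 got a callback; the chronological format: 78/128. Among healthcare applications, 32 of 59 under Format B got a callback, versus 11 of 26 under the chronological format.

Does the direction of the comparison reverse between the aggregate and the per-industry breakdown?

Media: Format B 40/85 = 47.1%, the chronological format 30/88 = 34.1% → Format B
Finance: Format B 43/123 = 35.0%, the chronological format 4/20 = 20.0% → Format B
Retail: Format B 8/11 = 72.7%, the chronological format 78/128 = 60.9% → Format B
Healthcare: Format B 32/59 = 54.2%, the chronological format 11/26 = 42.3% → Format B
Overall: Format B 123/278 = 44.2%, the chronological format 123/262 = 46.9% → the chronological format
Format B wins each industry group but the chronological format wins overall — the comparison reverses. Format B's applications skew toward finance, which has a lower base rate.

Yes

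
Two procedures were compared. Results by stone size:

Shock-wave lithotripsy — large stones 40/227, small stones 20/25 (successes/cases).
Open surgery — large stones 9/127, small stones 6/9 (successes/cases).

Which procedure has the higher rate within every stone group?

Large stones: shock-wave lithotripsy 40/227 = 17.6%, open surgery 9/127 = 7.1% → shock-wave lithotripsy
Small stones: shock-wave lithotripsy 20/25 = 80.0%, open surgery 6/9 = 66.7% → shock-wave lithotripsy
Shock-wave lithotripsy has the higher rate in both groups.

shock-wave lithotripsy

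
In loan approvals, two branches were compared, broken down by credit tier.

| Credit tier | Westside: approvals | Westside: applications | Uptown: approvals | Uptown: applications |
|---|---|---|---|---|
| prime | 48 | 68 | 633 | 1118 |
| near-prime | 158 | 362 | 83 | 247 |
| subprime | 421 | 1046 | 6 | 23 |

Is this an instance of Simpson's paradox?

Prime: Westside 48/68 = 70.6%, Uptown 633/1118 = 56.6% → Westside
Near-prime: Westside 158/362 = 43.6%, Uptown 83/247 = 33.6% → Westside
Subprime: Westside 421/1046 = 40.2%, Uptown 6/23 = 26.1% → Westside
Overall: Westside 627/1476 = 42.5%, Uptown 722/1388 = 52.0% → Uptown
Westside wins each credit group but Uptown wins overall — the comparison reverses. Westside's applications skew toward subprime, which has a lower base rate.

Yes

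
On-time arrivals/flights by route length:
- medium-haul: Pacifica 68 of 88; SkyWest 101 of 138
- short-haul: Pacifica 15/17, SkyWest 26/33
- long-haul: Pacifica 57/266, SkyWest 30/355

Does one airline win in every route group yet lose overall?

No

Medium-haul: Pacifica 68/88 = 77.3%, SkyWest 101/138 = 73.2% → Pacifica
Short-haul: Pacifica 15/17 = 88.2%, SkyWest 26/33 = 78.8% → Pacifica
Long-haul: Pacifica 57/266 = 21.4%, SkyWest 30/355 = 8.5% → Pacifica
Overall: Pacifica 140/371 = 37.7%, SkyWest 157/526 = 29.8% → Pacifica
Pacifica wins overall and in every route group — no reversal.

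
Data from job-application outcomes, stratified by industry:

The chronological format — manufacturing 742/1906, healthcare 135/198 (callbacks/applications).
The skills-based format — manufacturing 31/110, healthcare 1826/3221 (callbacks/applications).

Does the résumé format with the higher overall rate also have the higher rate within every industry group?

Manufacturing: the chronological format 742/1906 = 38.9%, the skills-based format 31/110 = 28.2% → the chronological format
Healthcare: the chronological format 135/198 = 68.2%, the skills-based format 1826/3221 = 56.7% → the chronological format
Overall: the chronological format 877/2104 = 41.7%, the skills-based format 1857/3331 = 55.7% → the skills-based format
The chronological format wins each industry group but the skills-based format wins overall — the comparison reverses. The chronological format's applications skew toward manufacturing, which has a lower base rate.

No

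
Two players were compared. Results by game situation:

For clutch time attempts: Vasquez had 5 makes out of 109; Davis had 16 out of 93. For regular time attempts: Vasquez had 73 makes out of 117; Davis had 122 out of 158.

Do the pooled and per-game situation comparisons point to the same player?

Clutch time: Vasquez 5/109 = 4.6%, Davis 16/93 = 17.2% → Davis
Regular time: Vasquez 73/117 = 62.4%, Davis 122/158 = 77.2% → Davis
Overall: Vasquez 78/226 = 34.5%, Davis 138/251 = 55.0% → Davis
Davis wins overall and in every game group — no reversal.

Yes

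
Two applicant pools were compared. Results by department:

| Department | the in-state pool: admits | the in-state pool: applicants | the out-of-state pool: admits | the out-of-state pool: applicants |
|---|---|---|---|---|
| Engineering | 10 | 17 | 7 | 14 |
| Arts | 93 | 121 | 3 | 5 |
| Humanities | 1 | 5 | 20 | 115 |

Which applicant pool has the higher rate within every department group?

the in-state pool

Engineering: the in-state pool 10/17 = 58.8%, the out-of-state pool 7/14 = 50.0% → the in-state pool
Arts: the in-state pool 93/121 = 76.9%, the out-of-state pool 3/5 = 60.0% → the in-state pool
Humanities: the in-state pool 1/5 = 20.0%, the out-of-state pool 20/115 = 17.4% → the in-state pool
The in-state pool has the higher rate in all 3 groups.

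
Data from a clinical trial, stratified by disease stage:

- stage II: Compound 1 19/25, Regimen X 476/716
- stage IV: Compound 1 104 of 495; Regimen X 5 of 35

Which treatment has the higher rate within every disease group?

Compound 1

Stage II: Compound 1 19/25 = 76.0%, Regimen X 476/716 = 66.5% → Compound 1
Stage IV: Compound 1 104/495 = 21.0%, Regimen X 5/35 = 14.3% → Compound 1
Compound 1 has the higher rate in both groups.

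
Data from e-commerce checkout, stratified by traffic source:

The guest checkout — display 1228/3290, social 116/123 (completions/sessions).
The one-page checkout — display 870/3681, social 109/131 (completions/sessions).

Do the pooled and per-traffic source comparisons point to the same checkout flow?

Yes

Display: the guest checkout 1228/3290 = 37.3%, the one-page checkout 870/3681 = 23.6% → the guest checkout
Social: the guest checkout 116/123 = 94.3%, the one-page checkout 109/131 = 83.2% → the guest checkout
Overall: the guest checkout 1344/3413 = 39.4%, the one-page checkout 979/3812 = 25.7% → the guest checkout
The guest checkout wins overall and in every traffic group — no reversal.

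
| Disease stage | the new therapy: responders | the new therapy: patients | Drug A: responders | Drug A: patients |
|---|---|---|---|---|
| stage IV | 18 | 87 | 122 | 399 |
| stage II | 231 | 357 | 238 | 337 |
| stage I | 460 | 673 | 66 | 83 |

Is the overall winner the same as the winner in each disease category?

Stage IV: the new therapy 18/87 = 20.7%, Drug A 122/399 = 30.6% → Drug A
Stage II: the new therapy 231/357 = 64.7%, Drug A 238/337 = 70.6% → Drug A
Stage I: the new therapy 460/673 = 68.4%, Drug A 66/83 = 79.5% → Drug A
Overall: the new therapy 709/1117 = 63.5%, Drug A 426/819 = 52.0% → the new therapy
Drug A wins each disease group but the new therapy wins overall — the comparison reverses. Drug A's patients skew toward stage IV, which has a lower base rate.

No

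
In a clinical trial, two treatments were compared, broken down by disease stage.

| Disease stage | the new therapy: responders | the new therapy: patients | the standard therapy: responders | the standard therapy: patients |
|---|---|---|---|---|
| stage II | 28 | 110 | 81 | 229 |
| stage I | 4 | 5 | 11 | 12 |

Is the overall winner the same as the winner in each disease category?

Stage II: the new therapy 28/110 = 25.5%, the standard therapy 81/229 = 35.4% → the standard therapy
Stage I: the new therapy 4/5 = 80.0%, the standard therapy 11/12 = 91.7% → the standard therapy
Overall: the new therapy 32/115 = 27.8%, the standard therapy 92/241 = 38.2% → the standard therapy
The standard therapy wins overall and in every disease group — no reversal.

Yes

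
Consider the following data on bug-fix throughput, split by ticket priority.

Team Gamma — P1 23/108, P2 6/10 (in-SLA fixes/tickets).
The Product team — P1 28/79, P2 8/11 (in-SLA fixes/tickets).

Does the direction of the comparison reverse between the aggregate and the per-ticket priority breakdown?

P1: Team Gamma 23/108 = 21.3%, the Product team 28/79 = 35.4% → the Product team
P2: Team Gamma 6/10 = 60.0%, the Product team 8/11 = 72.7% → the Product team
Overall: Team Gamma 29/118 = 24.6%, the Product team 36/90 = 40.0% → the Product team
The Product team wins overall and in every ticket group — no reversal.

No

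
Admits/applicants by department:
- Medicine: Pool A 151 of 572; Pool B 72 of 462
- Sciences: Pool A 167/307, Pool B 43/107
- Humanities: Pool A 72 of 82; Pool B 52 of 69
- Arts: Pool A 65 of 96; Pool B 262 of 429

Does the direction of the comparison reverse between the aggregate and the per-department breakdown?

Medicine: Pool A 151/572 = 26.4%, Pool B 72/462 = 15.6% → Pool A
Sciences: Pool A 167/307 = 54.4%, Pool B 43/107 = 40.2% → Pool A
Humanities: Pool A 72/82 = 87.8%, Pool B 52/69 = 75.4% → Pool A
Arts: Pool A 65/96 = 67.7%, Pool B 262/429 = 61.1% → Pool A
Overall: Pool A 455/1057 = 43.0%, Pool B 429/1067 = 40.2% → Pool A
Pool A wins overall and in every department group — no reversal.

No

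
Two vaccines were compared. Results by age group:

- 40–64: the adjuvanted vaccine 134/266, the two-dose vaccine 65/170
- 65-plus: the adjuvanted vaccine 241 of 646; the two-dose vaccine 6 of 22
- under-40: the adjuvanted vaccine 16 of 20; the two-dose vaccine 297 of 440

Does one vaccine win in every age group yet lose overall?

Yes

40–64: the adjuvanted vaccine 134/266 = 50.4%, the two-dose vaccine 65/170 = 38.2% → the adjuvanted vaccine
65-plus: the adjuvanted vaccine 241/646 = 37.3%, the two-dose vaccine 6/22 = 27.3% → the adjuvanted vaccine
Under-40: the adjuvanted vaccine 16/20 = 80.0%, the two-dose vaccine 297/440 = 67.5% → the adjuvanted vaccine
Overall: the adjuvanted vaccine 391/932 = 42.0%, the two-dose vaccine 368/632 = 58.2% → the two-dose vaccine
The adjuvanted vaccine wins each age group but the two-dose vaccine wins overall — the comparison reverses. The adjuvanted vaccine's recipients skew toward 65-plus, which has a lower base rate.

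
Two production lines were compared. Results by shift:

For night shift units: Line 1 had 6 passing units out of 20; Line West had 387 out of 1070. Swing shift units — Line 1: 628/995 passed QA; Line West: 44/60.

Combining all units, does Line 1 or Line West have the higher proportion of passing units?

Line 1

Night shift: Line 1 6/20 = 30.0%, Line West 387/1070 = 36.2% → Line West
Swing shift: Line 1 628/995 = 63.1%, Line West 44/60 = 73.3% → Line West
Overall: Line 1 634/1015 = 62.5%, Line West 431/1130 = 38.1% → Line 1
(Line West wins every shift group but Line 1 wins overall — Line West's units skew toward the low-rate night shift group.)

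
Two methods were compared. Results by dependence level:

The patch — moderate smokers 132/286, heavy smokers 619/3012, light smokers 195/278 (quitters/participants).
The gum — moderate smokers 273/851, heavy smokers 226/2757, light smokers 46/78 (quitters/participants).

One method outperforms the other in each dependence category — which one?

Moderate smokers: the patch 132/286 = 46.2%, the gum 273/851 = 32.1% → the patch
Heavy smokers: the patch 619/3012 = 20.6%, the gum 226/2757 = 8.2% → the patch
Light smokers: the patch 195/278 = 70.1%, the gum 46/78 = 59.0% → the patch
The patch has the higher rate in all 3 groups.

the patch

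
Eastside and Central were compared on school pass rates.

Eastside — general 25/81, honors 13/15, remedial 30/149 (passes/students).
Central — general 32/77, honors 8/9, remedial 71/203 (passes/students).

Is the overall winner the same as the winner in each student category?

General: Eastside 25/81 = 30.9%, Central 32/77 = 41.6% → Central
Honors: Eastside 13/15 = 86.7%, Central 8/9 = 88.9% → Central
Remedial: Eastside 30/149 = 20.1%, Central 71/203 = 35.0% → Central
Overall: Eastside 68/245 = 27.8%, Central 111/289 = 38.4% → Central
Central wins overall and in every student group — no reversal.

Yes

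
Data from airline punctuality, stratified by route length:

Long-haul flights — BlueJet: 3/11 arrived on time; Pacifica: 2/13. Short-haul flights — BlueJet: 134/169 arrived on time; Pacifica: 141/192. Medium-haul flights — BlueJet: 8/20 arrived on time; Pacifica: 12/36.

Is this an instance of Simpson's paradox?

No

Long-haul: BlueJet 3/11 = 27.3%, Pacifica 2/13 = 15.4% → BlueJet
Short-haul: BlueJet 134/169 = 79.3%, Pacifica 141/192 = 73.4% → BlueJet
Medium-haul: BlueJet 8/20 = 40.0%, Pacifica 12/36 = 33.3% → BlueJet
Overall: BlueJet 145/200 = 72.5%, Pacifica 155/241 = 64.3% → BlueJet
BlueJet wins overall and in every route group — no reversal.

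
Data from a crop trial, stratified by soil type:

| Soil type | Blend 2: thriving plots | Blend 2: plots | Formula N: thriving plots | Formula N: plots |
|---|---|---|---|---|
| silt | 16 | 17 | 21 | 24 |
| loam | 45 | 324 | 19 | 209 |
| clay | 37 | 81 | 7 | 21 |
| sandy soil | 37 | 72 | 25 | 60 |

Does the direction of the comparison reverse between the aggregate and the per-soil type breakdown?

Silt: Blend 2 16/17 = 94.1%, Formula N 21/24 = 87.5% → Blend 2
Loam: Blend 2 45/324 = 13.9%, Formula N 19/209 = 9.1% → Blend 2
Clay: Blend 2 37/81 = 45.7%, Formula N 7/21 = 33.3% → Blend 2
Sandy soil: Blend 2 37/72 = 51.4%, Formula N 25/60 = 41.7% → Blend 2
Overall: Blend 2 135/494 = 27.3%, Formula N 72/314 = 22.9% → Blend 2
Blend 2 wins overall and in every soil group — no reversal.

No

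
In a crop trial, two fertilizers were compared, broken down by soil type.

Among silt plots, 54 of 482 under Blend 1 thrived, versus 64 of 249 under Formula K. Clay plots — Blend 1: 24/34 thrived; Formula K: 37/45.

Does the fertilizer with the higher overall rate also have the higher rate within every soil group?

Yes

Silt: Blend 1 54/482 = 11.2%, Formula K 64/249 = 25.7% → Formula K
Clay: Blend 1 24/34 = 70.6%, Formula K 37/45 = 82.2% → Formula K
Overall: Blend 1 78/516 = 15.1%, Formula K 101/294 = 34.4% → Formula K
Formula K wins overall and in every soil group — no reversal.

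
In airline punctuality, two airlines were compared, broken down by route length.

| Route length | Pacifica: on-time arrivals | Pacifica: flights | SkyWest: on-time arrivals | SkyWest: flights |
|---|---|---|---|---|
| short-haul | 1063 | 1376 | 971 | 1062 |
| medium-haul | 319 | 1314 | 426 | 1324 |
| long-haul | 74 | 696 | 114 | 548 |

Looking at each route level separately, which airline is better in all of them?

SkyWest

Short-haul: Pacifica 1063/1376 = 77.3%, SkyWest 971/1062 = 91.4% → SkyWest
Medium-haul: Pacifica 319/1314 = 24.3%, SkyWest 426/1324 = 32.2% → SkyWest
Long-haul: Pacifica 74/696 = 10.6%, SkyWest 114/548 = 20.8% → SkyWest
SkyWest has the higher rate in all 3 groups.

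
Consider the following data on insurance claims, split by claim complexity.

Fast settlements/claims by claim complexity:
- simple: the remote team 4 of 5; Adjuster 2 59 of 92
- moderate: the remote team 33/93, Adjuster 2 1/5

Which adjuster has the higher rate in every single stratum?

Simple: the remote team 4/5 = 80.0%, Adjuster 2 59/92 = 64.1% → the remote team
Moderate: the remote team 33/93 = 35.5%, Adjuster 2 1/5 = 20.0% → the remote team
The remote team has the higher rate in both groups.

the remote team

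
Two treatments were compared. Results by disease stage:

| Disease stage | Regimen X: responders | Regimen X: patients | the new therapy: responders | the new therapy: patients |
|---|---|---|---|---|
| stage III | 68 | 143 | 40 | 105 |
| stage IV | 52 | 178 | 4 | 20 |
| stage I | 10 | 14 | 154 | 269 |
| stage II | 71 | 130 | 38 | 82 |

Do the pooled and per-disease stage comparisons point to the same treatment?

Stage III: Regimen X 68/143 = 47.6%, the new therapy 40/105 = 38.1% → Regimen X
Stage IV: Regimen X 52/178 = 29.2%, the new therapy 4/20 = 20.0% → Regimen X
Stage I: Regimen X 10/14 = 71.4%, the new therapy 154/269 = 57.2% → Regimen X
Stage II: Regimen X 71/130 = 54.6%, the new therapy 38/82 = 46.3% → Regimen X
Overall: Regimen X 201/465 = 43.2%, the new therapy 236/476 = 49.6% → the new therapy
Regimen X wins each disease group but the new therapy wins overall — the comparison reverses. Regimen X's patients skew toward stage IV, which has a lower base rate.

No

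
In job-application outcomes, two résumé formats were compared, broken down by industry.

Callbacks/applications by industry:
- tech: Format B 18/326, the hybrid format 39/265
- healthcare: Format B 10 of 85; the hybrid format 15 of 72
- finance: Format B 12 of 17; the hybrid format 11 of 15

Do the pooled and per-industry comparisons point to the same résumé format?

Yes

Tech: Format B 18/326 = 5.5%, the hybrid format 39/265 = 14.7% → the hybrid format
Healthcare: Format B 10/85 = 11.8%, the hybrid format 15/72 = 20.8% → the hybrid format
Finance: Format B 12/17 = 70.6%, the hybrid format 11/15 = 73.3% → the hybrid format
Overall: Format B 40/428 = 9.3%, the hybrid format 65/352 = 18.5% → the hybrid format
The hybrid format wins overall and in every industry group — no reversal.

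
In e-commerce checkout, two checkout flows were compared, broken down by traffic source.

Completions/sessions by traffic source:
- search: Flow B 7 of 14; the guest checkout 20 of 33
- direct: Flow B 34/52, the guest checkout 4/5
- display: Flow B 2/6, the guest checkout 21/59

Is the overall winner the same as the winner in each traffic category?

Search: Flow B 7/14 = 50.0%, the guest checkout 20/33 = 60.6% → the guest checkout
Direct: Flow B 34/52 = 65.4%, the guest checkout 4/5 = 80.0% → the guest checkout
Display: Flow B 2/6 = 33.3%, the guest checkout 21/59 = 35.6% → the guest checkout
Overall: Flow B 43/72 = 59.7%, the guest checkout 45/97 = 46.4% → Flow B
The guest checkout wins each traffic group but Flow B wins overall — the comparison reverses. The guest checkout's sessions skew toward display, which has a lower base rate.

No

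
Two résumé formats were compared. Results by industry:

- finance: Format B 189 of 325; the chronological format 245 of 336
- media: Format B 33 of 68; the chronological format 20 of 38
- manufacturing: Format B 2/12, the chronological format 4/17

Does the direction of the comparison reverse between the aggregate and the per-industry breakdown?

Finance: Format B 189/325 = 58.2%, the chronological format 245/336 = 72.9% → the chronological format
Media: Format B 33/68 = 48.5%, the chronological format 20/38 = 52.6% → the chronological format
Manufacturing: Format B 2/12 = 16.7%, the chronological format 4/17 = 23.5% → the chronological format
Overall: Format B 224/405 = 55.3%, the chronological format 269/391 = 68.8% → the chronological format
The chronological format wins overall and in every industry group — no reversal.

No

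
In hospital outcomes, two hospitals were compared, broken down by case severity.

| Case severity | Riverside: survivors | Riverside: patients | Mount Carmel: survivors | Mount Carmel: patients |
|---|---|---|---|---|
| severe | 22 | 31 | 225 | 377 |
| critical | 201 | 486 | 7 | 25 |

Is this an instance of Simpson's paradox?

Severe: Riverside 22/31 = 71.0%, Mount Carmel 225/377 = 59.7% → Riverside
Critical: Riverside 201/486 = 41.4%, Mount Carmel 7/25 = 28.0% → Riverside
Overall: Riverside 223/517 = 43.1%, Mount Carmel 232/402 = 57.7% → Mount Carmel
Riverside wins each case group but Mount Carmel wins overall — the comparison reverses. Riverside's patients skew toward critical, which has a lower base rate.

Yes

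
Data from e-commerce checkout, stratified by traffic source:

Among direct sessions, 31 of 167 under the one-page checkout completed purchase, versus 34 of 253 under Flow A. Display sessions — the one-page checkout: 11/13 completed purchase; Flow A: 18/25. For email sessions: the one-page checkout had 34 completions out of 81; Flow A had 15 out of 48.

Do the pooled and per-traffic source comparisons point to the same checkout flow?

Direct: the one-page checkout 31/167 = 18.6%, Flow A 34/253 = 13.4% → the one-page checkout
Display: the one-page checkout 11/13 = 84.6%, Flow A 18/25 = 72.0% → the one-page checkout
Email: the one-page checkout 34/81 = 42.0%, Flow A 15/48 = 31.2% → the one-page checkout
Overall: the one-page checkout 76/261 = 29.1%, Flow A 67/326 = 20.6% → the one-page checkout
The one-page checkout wins overall and in every traffic group — no reversal.

Yes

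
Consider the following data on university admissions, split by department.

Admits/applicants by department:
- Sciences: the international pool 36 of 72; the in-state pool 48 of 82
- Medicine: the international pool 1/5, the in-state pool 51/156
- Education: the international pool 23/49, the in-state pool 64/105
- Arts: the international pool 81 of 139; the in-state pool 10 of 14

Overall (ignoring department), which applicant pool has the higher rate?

Sciences: the international pool 36/72 = 50.0%, the in-state pool 48/82 = 58.5% → the in-state pool
Medicine: the international pool 1/5 = 20.0%, the in-state pool 51/156 = 32.7% → the in-state pool
Education: the international pool 23/49 = 46.9%, the in-state pool 64/105 = 61.0% → the in-state pool
Arts: the international pool 81/139 = 58.3%, the in-state pool 10/14 = 71.4% → the in-state pool
Overall: the international pool 141/265 = 53.2%, the in-state pool 173/357 = 48.5% → the international pool
(The in-state pool wins every department group but the international pool wins overall — the in-state pool's applicants skew toward the low-rate Medicine group.)

the international pool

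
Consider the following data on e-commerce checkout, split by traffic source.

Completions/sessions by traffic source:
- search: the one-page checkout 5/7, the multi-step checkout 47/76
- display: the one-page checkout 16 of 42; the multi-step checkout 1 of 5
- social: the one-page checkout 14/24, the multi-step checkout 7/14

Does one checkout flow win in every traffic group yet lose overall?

Yes

Search: the one-page checkout 5/7 = 71.4%, the multi-step checkout 47/76 = 61.8% → the one-page checkout
Display: the one-page checkout 16/42 = 38.1%, the multi-step checkout 1/5 = 20.0% → the one-page checkout
Social: the one-page checkout 14/24 = 58.3%, the multi-step checkout 7/14 = 50.0% → the one-page checkout
Overall: the one-page checkout 35/73 = 47.9%, the multi-step checkout 55/95 = 57.9% → the multi-step checkout
The one-page checkout wins each traffic group but the multi-step checkout wins overall — the comparison reverses. The one-page checkout's sessions skew toward display, which has a lower base rate.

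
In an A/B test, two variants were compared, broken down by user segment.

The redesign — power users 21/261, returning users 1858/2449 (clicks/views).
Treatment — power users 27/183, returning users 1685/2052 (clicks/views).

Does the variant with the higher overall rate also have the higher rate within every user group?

Yes

Power users: the redesign 21/261 = 8.0%, Treatment 27/183 = 14.8% → Treatment
Returning users: the redesign 1858/2449 = 75.9%, Treatment 1685/2052 = 82.1% → Treatment
Overall: the redesign 1879/2710 = 69.3%, Treatment 1712/2235 = 76.6% → Treatment
Treatment wins overall and in every user group — no reversal.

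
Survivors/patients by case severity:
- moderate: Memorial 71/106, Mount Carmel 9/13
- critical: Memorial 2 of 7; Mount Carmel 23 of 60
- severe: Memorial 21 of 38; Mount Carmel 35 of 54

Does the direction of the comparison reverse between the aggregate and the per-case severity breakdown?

Yes

Moderate: Memorial 71/106 = 67.0%, Mount Carmel 9/13 = 69.2% → Mount Carmel
Critical: Memorial 2/7 = 28.6%, Mount Carmel 23/60 = 38.3% → Mount Carmel
Severe: Memorial 21/38 = 55.3%, Mount Carmel 35/54 = 64.8% → Mount Carmel
Overall: Memorial 94/151 = 62.3%, Mount Carmel 67/127 = 52.8% → Memorial
Mount Carmel wins each case group but Memorial wins overall — the comparison reverses. Mount Carmel's patients skew toward critical, which has a lower base rate.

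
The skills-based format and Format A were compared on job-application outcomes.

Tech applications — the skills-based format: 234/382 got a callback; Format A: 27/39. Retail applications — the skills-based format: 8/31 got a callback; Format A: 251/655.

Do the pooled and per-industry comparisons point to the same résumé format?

Tech: the skills-based format 234/382 = 61.3%, Format A 27/39 = 69.2% → Format A
Retail: the skills-based format 8/31 = 25.8%, Format A 251/655 = 38.3% → Format A
Overall: the skills-based format 242/413 = 58.6%, Format A 278/694 = 40.1% → the skills-based format
Format A wins each industry group but the skills-based format wins overall — the comparison reverses. Format A's applications skew toward retail, which has a lower base rate.

No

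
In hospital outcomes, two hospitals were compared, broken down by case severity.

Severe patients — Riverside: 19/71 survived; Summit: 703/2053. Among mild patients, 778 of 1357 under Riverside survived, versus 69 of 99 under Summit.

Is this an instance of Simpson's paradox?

Severe: Riverside 19/71 = 26.8%, Summit 703/2053 = 34.2% → Summit
Mild: Riverside 778/1357 = 57.3%, Summit 69/99 = 69.7% → Summit
Overall: Riverside 797/1428 = 55.8%, Summit 772/2152 = 35.9% → Riverside
Summit wins each case group but Riverside wins overall — the comparison reverses. Summit's patients skew toward severe, which has a lower base rate.

Yes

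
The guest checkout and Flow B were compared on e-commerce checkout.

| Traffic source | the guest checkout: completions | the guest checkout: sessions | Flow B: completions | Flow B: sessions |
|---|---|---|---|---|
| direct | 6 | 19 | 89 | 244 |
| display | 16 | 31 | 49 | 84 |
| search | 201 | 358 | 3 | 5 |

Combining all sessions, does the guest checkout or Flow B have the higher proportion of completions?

Direct: the guest checkout 6/19 = 31.6%, Flow B 89/244 = 36.5% → Flow B
Display: the guest checkout 16/31 = 51.6%, Flow B 49/84 = 58.3% → Flow B
Search: the guest checkout 201/358 = 56.1%, Flow B 3/5 = 60.0% → Flow B
Overall: the guest checkout 223/408 = 54.7%, Flow B 141/333 = 42.3% → the guest checkout
(Flow B wins every traffic group but the guest checkout wins overall — Flow B's sessions skew toward the low-rate direct group.)

the guest checkout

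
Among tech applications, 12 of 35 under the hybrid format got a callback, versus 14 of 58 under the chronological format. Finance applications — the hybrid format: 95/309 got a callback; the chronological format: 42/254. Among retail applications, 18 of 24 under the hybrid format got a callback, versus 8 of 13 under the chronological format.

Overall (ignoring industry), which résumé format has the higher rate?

the hybrid format

Tech: the hybrid format 12/35 = 34.3%, the chronological format 14/58 = 24.1% → the hybrid format
Finance: the hybrid format 95/309 = 30.7%, the chronological format 42/254 = 16.5% → the hybrid format
Retail: the hybrid format 18/24 = 75.0%, the chronological format 8/13 = 61.5% → the hybrid format
Overall: the hybrid format 125/368 = 34.0%, the chronological format 64/325 = 19.7% → the hybrid format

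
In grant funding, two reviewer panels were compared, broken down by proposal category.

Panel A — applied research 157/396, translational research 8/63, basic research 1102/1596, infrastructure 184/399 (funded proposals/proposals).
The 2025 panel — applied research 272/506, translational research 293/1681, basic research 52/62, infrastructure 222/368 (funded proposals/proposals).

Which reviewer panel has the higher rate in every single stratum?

Applied research: Panel A 157/396 = 39.6%, the 2025 panel 272/506 = 53.8% → the 2025 panel
Translational research: Panel A 8/63 = 12.7%, the 2025 panel 293/1681 = 17.4% → the 2025 panel
Basic research: Panel A 1102/1596 = 69.0%, the 2025 panel 52/62 = 83.9% → the 2025 panel
Infrastructure: Panel A 184/399 = 46.1%, the 2025 panel 222/368 = 60.3% → the 2025 panel
The 2025 panel has the higher rate in all 4 groups.

the 2025 panel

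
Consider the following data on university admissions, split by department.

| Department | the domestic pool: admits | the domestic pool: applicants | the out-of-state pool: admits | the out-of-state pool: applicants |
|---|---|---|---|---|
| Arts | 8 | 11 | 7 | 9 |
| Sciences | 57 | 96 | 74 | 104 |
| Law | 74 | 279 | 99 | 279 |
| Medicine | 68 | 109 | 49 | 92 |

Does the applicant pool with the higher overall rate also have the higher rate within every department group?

No

Arts: the domestic pool 8/11 = 72.7%, the out-of-state pool 7/9 = 77.8% → the out-of-state pool
Sciences: the domestic pool 57/96 = 59.4%, the out-of-state pool 74/104 = 71.2% → the out-of-state pool
Law: the domestic pool 74/279 = 26.5%, the out-of-state pool 99/279 = 35.5% → the out-of-state pool
Medicine: the domestic pool 68/109 = 62.4%, the out-of-state pool 49/92 = 53.3% → the domestic pool
Overall: the domestic pool 207/495 = 41.8%, the out-of-state pool 229/484 = 47.3% → the out-of-state pool
Neither sweeps: the domestic pool wins 1 of 4 groups, the out-of-state pool wins 3. The out-of-state pool wins overall but not every group — no Simpson reversal.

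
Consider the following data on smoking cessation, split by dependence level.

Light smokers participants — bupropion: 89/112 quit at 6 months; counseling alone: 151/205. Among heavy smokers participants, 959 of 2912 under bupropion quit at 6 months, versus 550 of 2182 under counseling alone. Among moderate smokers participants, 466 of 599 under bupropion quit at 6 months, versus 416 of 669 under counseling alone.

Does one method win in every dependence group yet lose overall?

No

Light smokers: bupropion 89/112 = 79.5%, counseling alone 151/205 = 73.7% → bupropion
Heavy smokers: bupropion 959/2912 = 32.9%, counseling alone 550/2182 = 25.2% → bupropion
Moderate smokers: bupropion 466/599 = 77.8%, counseling alone 416/669 = 62.2% → bupropion
Overall: bupropion 1514/3623 = 41.8%, counseling alone 1117/3056 = 36.6% → bupropion
Bupropion wins overall and in every dependence group — no reversal.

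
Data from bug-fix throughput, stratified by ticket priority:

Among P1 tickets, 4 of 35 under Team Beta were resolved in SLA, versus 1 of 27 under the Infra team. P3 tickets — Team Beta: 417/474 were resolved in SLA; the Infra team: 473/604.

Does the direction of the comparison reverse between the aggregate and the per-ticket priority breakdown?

P1: Team Beta 4/35 = 11.4%, the Infra team 1/27 = 3.7% → Team Beta
P3: Team Beta 417/474 = 88.0%, the Infra team 473/604 = 78.3% → Team Beta
Overall: Team Beta 421/509 = 82.7%, the Infra team 474/631 = 75.1% → Team Beta
Team Beta wins overall and in every ticket group — no reversal.

No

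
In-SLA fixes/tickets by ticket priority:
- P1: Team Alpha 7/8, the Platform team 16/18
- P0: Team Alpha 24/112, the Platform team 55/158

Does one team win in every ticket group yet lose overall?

P1: Team Alpha 7/8 = 87.5%, the Platform team 16/18 = 88.9% → the Platform team
P0: Team Alpha 24/112 = 21.4%, the Platform team 55/158 = 34.8% → the Platform team
Overall: Team Alpha 31/120 = 25.8%, the Platform team 71/176 = 40.3% → the Platform team
The Platform team wins overall and in every ticket group — no reversal.

No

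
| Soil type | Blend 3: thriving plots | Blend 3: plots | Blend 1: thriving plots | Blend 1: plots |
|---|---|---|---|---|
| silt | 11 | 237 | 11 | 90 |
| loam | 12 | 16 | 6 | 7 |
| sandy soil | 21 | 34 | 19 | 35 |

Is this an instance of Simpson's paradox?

No

Silt: Blend 3 11/237 = 4.6%, Blend 1 11/90 = 12.2% → Blend 1
Loam: Blend 3 12/16 = 75.0%, Blend 1 6/7 = 85.7% → Blend 1
Sandy soil: Blend 3 21/34 = 61.8%, Blend 1 19/35 = 54.3% → Blend 3
Overall: Blend 3 44/287 = 15.3%, Blend 1 36/132 = 27.3% → Blend 1
Neither sweeps: Blend 3 wins 1 of 3 groups, Blend 1 wins 2. Blend 1 wins overall but not every group — no Simpson reversal.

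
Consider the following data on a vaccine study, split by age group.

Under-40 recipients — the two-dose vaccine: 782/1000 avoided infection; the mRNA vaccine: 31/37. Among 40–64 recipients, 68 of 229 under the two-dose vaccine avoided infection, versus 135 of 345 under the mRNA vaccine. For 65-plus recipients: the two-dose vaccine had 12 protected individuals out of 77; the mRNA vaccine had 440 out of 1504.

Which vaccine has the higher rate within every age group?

Under-40: the two-dose vaccine 782/1000 = 78.2%, the mRNA vaccine 31/37 = 83.8% → the mRNA vaccine
40–64: the two-dose vaccine 68/229 = 29.7%, the mRNA vaccine 135/345 = 39.1% → the mRNA vaccine
65-plus: the two-dose vaccine 12/77 = 15.6%, the mRNA vaccine 440/1504 = 29.3% → the mRNA vaccine
The mRNA vaccine has the higher rate in all 3 groups.

the mRNA vaccine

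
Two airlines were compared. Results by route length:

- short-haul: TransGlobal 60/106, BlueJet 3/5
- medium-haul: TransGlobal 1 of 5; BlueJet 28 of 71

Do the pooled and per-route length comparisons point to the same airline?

Short-haul: TransGlobal 60/106 = 56.6%, BlueJet 3/5 = 60.0% → BlueJet
Medium-haul: TransGlobal 1/5 = 20.0%, BlueJet 28/71 = 39.4% → BlueJet
Overall: TransGlobal 61/111 = 55.0%, BlueJet 31/76 = 40.8% → TransGlobal
BlueJet wins each route group but TransGlobal wins overall — the comparison reverses. BlueJet's flights skew toward medium-haul, which has a lower base rate.

No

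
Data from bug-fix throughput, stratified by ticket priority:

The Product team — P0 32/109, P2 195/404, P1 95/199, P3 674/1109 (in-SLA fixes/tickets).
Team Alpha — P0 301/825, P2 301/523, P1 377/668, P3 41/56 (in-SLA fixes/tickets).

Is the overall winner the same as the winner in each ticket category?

No

P0: the Product team 32/109 = 29.4%, Team Alpha 301/825 = 36.5% → Team Alpha
P2: the Product team 195/404 = 48.3%, Team Alpha 301/523 = 57.6% → Team Alpha
P1: the Product team 95/199 = 47.7%, Team Alpha 377/668 = 56.4% → Team Alpha
P3: the Product team 674/1109 = 60.8%, Team Alpha 41/56 = 73.2% → Team Alpha
Overall: the Product team 996/1821 = 54.7%, Team Alpha 1020/2072 = 49.2% → the Product team
Team Alpha wins each ticket group but the Product team wins overall — the comparison reverses. Team Alpha's tickets skew toward P0, which has a lower base rate.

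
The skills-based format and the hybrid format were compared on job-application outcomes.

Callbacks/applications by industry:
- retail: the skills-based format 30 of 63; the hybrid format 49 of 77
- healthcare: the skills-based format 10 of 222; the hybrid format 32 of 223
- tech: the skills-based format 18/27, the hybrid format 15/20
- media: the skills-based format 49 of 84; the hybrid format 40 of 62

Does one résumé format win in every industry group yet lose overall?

Retail: the skills-based format 30/63 = 47.6%, the hybrid format 49/77 = 63.6% → the hybrid format
Healthcare: the skills-based format 10/222 = 4.5%, the hybrid format 32/223 = 14.3% → the hybrid format
Tech: the skills-based format 18/27 = 66.7%, the hybrid format 15/20 = 75.0% → the hybrid format
Media: the skills-based format 49/84 = 58.3%, the hybrid format 40/62 = 64.5% → the hybrid format
Overall: the skills-based format 107/396 = 27.0%, the hybrid format 136/382 = 35.6% → the hybrid format
The hybrid format wins overall and in every industry group — no reversal.

No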